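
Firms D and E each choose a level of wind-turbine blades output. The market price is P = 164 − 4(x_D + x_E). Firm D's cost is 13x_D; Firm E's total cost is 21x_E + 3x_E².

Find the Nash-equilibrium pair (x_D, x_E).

Firm D's profit: π = x_D(164 − 4(x_D + x_E)) − 13x_D.
∂π/∂x_D = 151 − 8x_D − 4x_E = 0, so x_D = 18.875 − 0.5x_E.
For E: ∂π/∂x_E = 143 − 14x_E − 4x_D = 0 ⇒ x_E = 143/14 − (2/7)x_D.
Substituting the second reaction function into the first: x_D = 18.875 − 0.5(143/14 − (2/7)x_D), which gives (6/7)x_D = 771/56 ⇒ x_D = 16.0625.
Then x_E = 143/14 − (2/7)·16.0625 = 5.625.

16.0625, 5.625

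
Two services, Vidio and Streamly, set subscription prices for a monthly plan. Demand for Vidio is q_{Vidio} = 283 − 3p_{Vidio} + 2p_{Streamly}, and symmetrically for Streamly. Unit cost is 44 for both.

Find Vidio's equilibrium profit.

Vidio's profit: π = (p_{Vidio} − 44)(283 − 3p_{Vidio} + 2p_{Streamly}).
∂π/∂p_{Vidio} = 415 − 6p_{Vidio} + 2p_{Streamly} = 0 ⇒ p_{Vidio} = 415/6 + (1/3)p_{Streamly}.
The game is symmetric, so in equilibrium p_{Streamly} = p_{Vidio}: the reaction function gives (2/3)p_{Vidio} = 415/6, hence p_{Vidio} = 103.75.
q_{Vidio} = 283 − 3·103.75 + 2·103.75 = 179.25.
Profit = (103.75 − 44)·179.25 = 10710.1875.

10710.1875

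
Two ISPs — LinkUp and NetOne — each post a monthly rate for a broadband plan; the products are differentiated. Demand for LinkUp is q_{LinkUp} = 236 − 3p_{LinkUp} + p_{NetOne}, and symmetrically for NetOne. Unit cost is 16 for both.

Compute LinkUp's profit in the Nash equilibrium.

LinkUp's profit: π = (p_{LinkUp} − 16)(236 − 3p_{LinkUp} + p_{NetOne}).
∂π/∂p_{LinkUp} = 284 − 6p_{LinkUp} + p_{NetOne} = 0 ⇒ p_{LinkUp} = 142/3 + (1/6)p_{NetOne}.
Setting p_{LinkUp} = p_{NetOne} in the reaction function: p_{LinkUp} = 142/3 + (1/6)p_{LinkUp}, so p_{LinkUp} = (142/3) / (5/6) = 56.8.
q_{LinkUp} = 236 − 3·56.8 + 56.8 = 122.4.
Profit = (56.8 − 16)·122.4 = 4993.92.

4993.92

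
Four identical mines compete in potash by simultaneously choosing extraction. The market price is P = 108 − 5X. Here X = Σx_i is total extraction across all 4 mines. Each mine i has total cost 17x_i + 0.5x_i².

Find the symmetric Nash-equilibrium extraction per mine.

A representative mine's profit is π_i = x_i(108 − 5X) − 17x_i − 0.5x_i², with X = x_i + Σ_{j≠i} x_j.
First-order condition: 91 − 11x_i − 5Σ_{j≠i} x_j = 0.
Imposing symmetry (x_j = x for all j) turns Σ_{j≠i} x_j into 3x, so 91 = 26x and x = 3.5.

3.5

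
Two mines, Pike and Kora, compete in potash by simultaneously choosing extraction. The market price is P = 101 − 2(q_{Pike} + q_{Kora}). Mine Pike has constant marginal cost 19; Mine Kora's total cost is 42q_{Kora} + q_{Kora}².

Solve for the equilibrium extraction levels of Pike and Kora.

18.7, 3.6

Mine Pike's profit: π = q_{Pike}(101 − 2(q_{Pike} + q_{Kora})) − 19q_{Pike}.
∂π/∂q_{Pike} = 82 − 4q_{Pike} − 2q_{Kora} = 0, so q_{Pike} = 20.5 − 0.5q_{Kora}.
For Kora: ∂π/∂q_{Kora} = 59 − 6q_{Kora} − 2q_{Pike} = 0 ⇒ q_{Kora} = 59/6 − (1/3)q_{Pike}.
Plugging q_{Kora} into Pike's best response: q_{Pike} = 20.5 − 0.5(59/6 − (1/3)q_{Pike}) ⇒ (5/6)q_{Pike} = 187/12, so q_{Pike} = 18.7.
Then q_{Kora} = 59/6 − (1/3)·18.7 = 3.6.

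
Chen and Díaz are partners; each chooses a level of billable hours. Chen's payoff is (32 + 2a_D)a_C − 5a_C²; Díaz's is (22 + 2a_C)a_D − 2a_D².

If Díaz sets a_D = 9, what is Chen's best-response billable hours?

Expanding Chen's payoff: 32a_C + 2a_Da_C − 5a_C².
∂π/∂a_C = 32 + 2a_D − 10a_C = 0, so a_C = 3.2 + 0.2a_D.
At a_D = 9: a_C = 3.2 + 0.2·9 = 5.

5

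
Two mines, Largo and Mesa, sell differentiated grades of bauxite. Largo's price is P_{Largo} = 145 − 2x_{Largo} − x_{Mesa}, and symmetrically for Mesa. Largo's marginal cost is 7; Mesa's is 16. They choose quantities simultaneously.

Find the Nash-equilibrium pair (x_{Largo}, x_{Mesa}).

Mine Largo's profit: π = x_{Largo}(145 − 2x_{Largo} − x_{Mesa}) − 7x_{Largo}.
∂π/∂x_{Largo} = 138 − 4x_{Largo} − x_{Mesa} = 0 ⇒ x_{Largo} = 34.5 − 0.25x_{Mesa}.
Similarly x_{Mesa} = 32.25 − 0.25x_{Largo}.
Plugging x_{Mesa} into Largo's best response: x_{Largo} = 34.5 − 0.25(32.25 − 0.25x_{Largo}) ⇒ 0.9375x_{Largo} = 26.4375, so x_{Largo} = 28.2.
Then x_{Mesa} = 32.25 − 0.25·28.2 = 25.2.

28.2, 25.2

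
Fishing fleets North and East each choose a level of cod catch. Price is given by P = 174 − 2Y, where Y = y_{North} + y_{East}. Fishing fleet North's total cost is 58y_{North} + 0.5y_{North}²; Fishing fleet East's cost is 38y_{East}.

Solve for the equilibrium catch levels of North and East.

12, 28

Fishing fleet North's profit: π = y_{North}(174 − 2(y_{North} + y_{East})) − 58y_{North} − 0.5y_{North}².
∂π/∂y_{North} = 116 − 5y_{North} − 2y_{East} = 0, so y_{North} = 23.2 − 0.4y_{East}.
For East: ∂π/∂y_{East} = 136 − 4y_{East} − 2y_{North} = 0 ⇒ y_{East} = 34 − 0.5y_{North}.
Substituting the second reaction function into the first: y_{North} = 23.2 − 0.4(34 − 0.5y_{North}), which gives 0.8y_{North} = 9.6 ⇒ y_{North} = 12.
Then y_{East} = 34 − 0.5·12 = 28.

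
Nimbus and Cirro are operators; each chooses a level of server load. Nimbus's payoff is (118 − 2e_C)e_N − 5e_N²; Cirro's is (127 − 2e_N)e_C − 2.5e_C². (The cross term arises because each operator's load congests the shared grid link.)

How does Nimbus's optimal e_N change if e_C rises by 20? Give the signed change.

Expanding Nimbus's payoff: 118e_N − 2e_Ce_N − 5e_N².
∂π/∂e_N = 118 − 2e_C − 10e_N = 0, so e_N = 11.8 − 0.2e_C.
The reaction-function slope is −0.2, so a 20-unit rise in e_C moves e_N by −0.2 × 20 = −4. Nimbus's best response falls — the actions are strategic substitutes.

-4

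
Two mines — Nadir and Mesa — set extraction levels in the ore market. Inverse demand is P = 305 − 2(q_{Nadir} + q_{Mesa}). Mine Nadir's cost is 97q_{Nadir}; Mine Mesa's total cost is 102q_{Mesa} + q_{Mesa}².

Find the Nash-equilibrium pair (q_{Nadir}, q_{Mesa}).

42.1, 19.8

Mine Nadir's profit: π = q_{Nadir}(305 − 2(q_{Nadir} + q_{Mesa})) − 97q_{Nadir}.
∂π/∂q_{Nadir} = 208 − 4q_{Nadir} − 2q_{Mesa} = 0, so q_{Nadir} = 52 − 0.5q_{Mesa}.
For Mesa: ∂π/∂q_{Mesa} = 203 − 6q_{Mesa} − 2q_{Nadir} = 0 ⇒ q_{Mesa} = 203/6 − (1/3)q_{Nadir}.
Substituting the second reaction function into the first: q_{Nadir} = 52 − 0.5(203/6 − (1/3)q_{Nadir}), which gives (5/6)q_{Nadir} = 421/12 ⇒ q_{Nadir} = 42.1.
Then q_{Mesa} = 203/6 − (1/3)·42.1 = 19.8.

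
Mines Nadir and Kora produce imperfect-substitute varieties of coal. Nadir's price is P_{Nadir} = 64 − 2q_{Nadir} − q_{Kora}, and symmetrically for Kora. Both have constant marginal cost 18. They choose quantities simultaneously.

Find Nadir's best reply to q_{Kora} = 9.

Mine Nadir's profit: π = q_{Nadir}(64 − 2q_{Nadir} − q_{Kora}) − 18q_{Nadir}.
∂π/∂q_{Nadir} = 46 − 4q_{Nadir} − q_{Kora} = 0 ⇒ q_{Nadir} = 11.5 − 0.25q_{Kora}.
At q_{Kora} = 9: q_{Nadir} = 11.5 − 0.25·9 = 9.25.

9.25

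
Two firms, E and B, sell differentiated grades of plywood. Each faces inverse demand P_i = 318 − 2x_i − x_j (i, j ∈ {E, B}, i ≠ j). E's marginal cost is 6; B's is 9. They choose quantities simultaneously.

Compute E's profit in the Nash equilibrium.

7837.52

Firm E's profit: π = x_E(318 − 2x_E − x_B) − 6x_E.
∂π/∂x_E = 312 − 4x_E − x_B = 0 ⇒ x_E = 78 − 0.25x_B.
Similarly x_B = 77.25 − 0.25x_E.
Substituting the second reaction function into the first: x_E = 78 − 0.25(77.25 − 0.25x_E), which gives 0.9375x_E = 58.6875 ⇒ x_E = 62.6.
Then x_B = 77.25 − 0.25·62.6 = 61.6.
P_E = 318 − 2·62.6 − 61.6 = 131.2.
Profit = (131.2 − 6)·62.6 = 7837.52.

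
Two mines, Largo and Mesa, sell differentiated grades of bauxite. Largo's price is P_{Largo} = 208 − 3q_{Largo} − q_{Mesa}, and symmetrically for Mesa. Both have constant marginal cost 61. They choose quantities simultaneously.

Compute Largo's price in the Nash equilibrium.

Mine Largo's profit: π = q_{Largo}(208 − 3q_{Largo} − q_{Mesa}) − 61q_{Largo}.
∂π/∂q_{Largo} = 147 − 6q_{Largo} − q_{Mesa} = 0 ⇒ q_{Largo} = 24.5 − (1/6)q_{Mesa}.
Setting q_{Largo} = q_{Mesa} in the reaction function: q_{Largo} = 24.5 − (1/6)q_{Largo}, so q_{Largo} = 24.5 / (7/6) = 21.
P_{Largo} = 208 − 3·21 − 21 = 124.

124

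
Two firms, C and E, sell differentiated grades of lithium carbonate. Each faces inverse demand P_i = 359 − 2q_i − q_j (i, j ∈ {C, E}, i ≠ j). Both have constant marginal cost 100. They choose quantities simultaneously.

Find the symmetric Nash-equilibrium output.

Firm C's profit: π = q_C(359 − 2q_C − q_E) − 100q_C.
∂π/∂q_C = 259 − 4q_C − q_E = 0 ⇒ q_C = 64.75 − 0.25q_E.
Setting q_C = q_E in the reaction function: q_C = 64.75 − 0.25q_C, so q_C = 64.75 / 1.25 = 51.8.

51.8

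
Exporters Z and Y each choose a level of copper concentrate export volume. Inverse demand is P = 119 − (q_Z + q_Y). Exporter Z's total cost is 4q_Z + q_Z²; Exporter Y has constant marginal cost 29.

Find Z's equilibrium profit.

800

Exporter Z's profit: π = q_Z(119 − (q_Z + q_Y)) − 4q_Z − q_Z².
∂π/∂q_Z = 115 − 4q_Z − q_Y = 0, so q_Z = 28.75 − 0.25q_Y.
For Y: ∂π/∂q_Y = 90 − 2q_Y − q_Z = 0 ⇒ q_Y = 45 − 0.5q_Z.
Plugging q_Y into Z's best response: q_Z = 28.75 − 0.25(45 − 0.5q_Z) ⇒ 0.875q_Z = 17.5, so q_Z = 20.
Then q_Y = 45 − 0.5·20 = 35.
Price P = 119 − 55 = 64.
Z's profit: (64 − 4)·20 − (20)² = 800.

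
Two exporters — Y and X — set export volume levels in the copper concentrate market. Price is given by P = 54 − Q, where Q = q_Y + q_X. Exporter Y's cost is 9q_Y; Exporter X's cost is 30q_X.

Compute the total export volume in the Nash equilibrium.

23

Exporter Y's profit: π = q_Y(54 − (q_Y + q_X)) − 9q_Y.
∂π/∂q_Y = 45 − 2q_Y − q_X = 0, so q_Y = 22.5 − 0.5q_X.
By the same steps for X: q_X = 12 − 0.5q_Y.
Solving the two reaction functions simultaneously: (1 − (−0.5)(−0.5))q_Y = 22.5 − 0.5·12, so 0.75q_Y = 16.5 and q_Y = 22.
Then q_X = 12 − 0.5·22 = 1.
Total export volume: 22 + 1 = 23.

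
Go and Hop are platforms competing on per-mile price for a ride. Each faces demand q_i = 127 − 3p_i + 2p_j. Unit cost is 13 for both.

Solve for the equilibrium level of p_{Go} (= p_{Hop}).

41.5

Go's profit: π = (p_{Go} − 13)(127 − 3p_{Go} + 2p_{Hop}).
∂π/∂p_{Go} = 166 − 6p_{Go} + 2p_{Hop} = 0 ⇒ p_{Go} = 83/3 + (1/3)p_{Hop}.
The game is symmetric, so in equilibrium p_{Hop} = p_{Go}: the reaction function gives (2/3)p_{Go} = 83/3, hence p_{Go} = 41.5.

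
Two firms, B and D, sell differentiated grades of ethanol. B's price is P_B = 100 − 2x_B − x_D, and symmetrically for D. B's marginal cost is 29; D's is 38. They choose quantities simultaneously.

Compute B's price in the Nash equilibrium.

58.6

Firm B's profit: π = x_B(100 − 2x_B − x_D) − 29x_B.
∂π/∂x_B = 71 − 4x_B − x_D = 0 ⇒ x_B = 17.75 − 0.25x_D.
Similarly x_D = 15.5 − 0.25x_B.
Plugging x_D into B's best response: x_B = 17.75 − 0.25(15.5 − 0.25x_B) ⇒ 0.9375x_B = 13.875, so x_B = 14.8.
Then x_D = 15.5 − 0.25·14.8 = 11.8.
P_B = 100 − 2·14.8 − 11.8 = 58.6.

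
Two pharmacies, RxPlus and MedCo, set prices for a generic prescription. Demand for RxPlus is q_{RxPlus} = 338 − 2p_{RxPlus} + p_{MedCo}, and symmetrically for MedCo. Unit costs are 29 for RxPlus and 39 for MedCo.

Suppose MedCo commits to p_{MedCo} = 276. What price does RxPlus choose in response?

RxPlus's profit: π = (p_{RxPlus} − 29)(338 − 2p_{RxPlus} + p_{MedCo}).
∂π/∂p_{RxPlus} = 396 − 4p_{RxPlus} + p_{MedCo} = 0 ⇒ p_{RxPlus} = 99 + 0.25p_{MedCo}.
At p_{MedCo} = 276: p_{RxPlus} = 99 + 0.25·276 = 168.

168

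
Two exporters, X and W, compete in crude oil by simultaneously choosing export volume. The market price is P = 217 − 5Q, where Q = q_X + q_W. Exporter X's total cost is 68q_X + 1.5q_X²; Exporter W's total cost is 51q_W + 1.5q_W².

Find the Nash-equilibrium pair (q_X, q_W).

7.6875, 9.8125

Exporter X's profit: π = q_X(217 − 5(q_X + q_W)) − 68q_X − 1.5q_X².
∂π/∂q_X = 149 − 13q_X − 5q_W = 0, so q_X = 149/13 − (5/13)q_W.
By the same steps for W: q_W = 166/13 − (5/13)q_X.
Plugging q_W into X's best response: q_X = 149/13 − (5/13)(166/13 − (5/13)q_X) ⇒ (144/169)q_X = 1107/169, so q_X = 7.6875.
Then q_W = 166/13 − (5/13)·7.6875 = 9.8125.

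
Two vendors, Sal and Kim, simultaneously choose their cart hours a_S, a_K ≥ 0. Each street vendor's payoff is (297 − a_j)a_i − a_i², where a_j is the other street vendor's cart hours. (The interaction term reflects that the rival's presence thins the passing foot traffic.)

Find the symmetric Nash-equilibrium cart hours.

Sal's payoff is (297 − a_K)a_S − a_S².
∂π/∂a_S = 297 − a_K − 2a_S = 0, so a_S = 148.5 − 0.5a_K.
Setting a_S = a_K in the reaction function: a_S = 148.5 − 0.5a_S, so a_S = 148.5 / 1.5 = 99.

99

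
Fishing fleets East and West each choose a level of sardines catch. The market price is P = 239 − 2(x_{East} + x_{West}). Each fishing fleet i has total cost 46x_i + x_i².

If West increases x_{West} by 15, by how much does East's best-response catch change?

Fishing fleet East's profit: π = x_{East}(239 − 2(x_{East} + x_{West})) − 46x_{East} − x_{East}².
∂π/∂x_{East} = 193 − 6x_{East} − 2x_{West} = 0, so x_{East} = 193/6 − (1/3)x_{West}.
The reaction-function slope is −1/3, so a 15-unit rise in x_{West} moves x_{East} by −1/3 × 15 = −5. East's best response falls — the actions are strategic substitutes.

-5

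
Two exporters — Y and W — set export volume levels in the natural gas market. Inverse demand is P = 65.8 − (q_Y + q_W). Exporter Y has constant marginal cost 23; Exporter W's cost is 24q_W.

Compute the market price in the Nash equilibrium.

Exporter Y's profit: π = q_Y(65.8 − (q_Y + q_W)) − 23q_Y.
∂π/∂q_Y = 42.8 − 2q_Y − q_W = 0, so q_Y = 21.4 − 0.5q_W.
By the same steps for W: q_W = 20.9 − 0.5q_Y.
Plugging q_W into Y's best response: q_Y = 21.4 − 0.5(20.9 − 0.5q_Y) ⇒ 0.75q_Y = 10.95, so q_Y = 14.6.
Then q_W = 20.9 − 0.5·14.6 = 13.6.
Equilibrium price: P = 65.8 − 28.2 = 37.6.

37.6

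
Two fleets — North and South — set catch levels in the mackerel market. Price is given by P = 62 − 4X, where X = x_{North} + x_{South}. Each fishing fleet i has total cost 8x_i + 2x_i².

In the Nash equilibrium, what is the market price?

Fishing fleet North's profit: π = x_{North}(62 − 4(x_{North} + x_{South})) − 8x_{North} − 2x_{North}².
∂π/∂x_{North} = 54 − 12x_{North} − 4x_{South} = 0, so x_{North} = 4.5 − (1/3)x_{South}.
Setting x_{North} = x_{South} in the reaction function: x_{North} = 4.5 − (1/3)x_{North}, so x_{North} = 4.5 / (4/3) = 3.375.
Equilibrium price: P = 62 − 4·6.75 = 35.

35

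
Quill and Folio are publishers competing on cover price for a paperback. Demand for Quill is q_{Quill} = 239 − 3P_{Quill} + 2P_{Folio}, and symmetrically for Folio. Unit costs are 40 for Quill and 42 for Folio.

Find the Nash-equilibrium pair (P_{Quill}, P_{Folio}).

Quill's profit: π = (P_{Quill} − 40)(239 − 3P_{Quill} + 2P_{Folio}).
∂π/∂P_{Quill} = 359 − 6P_{Quill} + 2P_{Folio} = 0 ⇒ P_{Quill} = 359/6 + (1/3)P_{Folio}.
Similarly P_{Folio} = 365/6 + (1/3)P_{Quill}.
Plugging P_{Folio} into Quill's best response: P_{Quill} = 359/6 + (1/3)(365/6 + (1/3)P_{Quill}) ⇒ (8/9)P_{Quill} = 721/9, so P_{Quill} = 90.125.
Then P_{Folio} = 365/6 + (1/3)·90.125 = 90.875.

90.125, 90.875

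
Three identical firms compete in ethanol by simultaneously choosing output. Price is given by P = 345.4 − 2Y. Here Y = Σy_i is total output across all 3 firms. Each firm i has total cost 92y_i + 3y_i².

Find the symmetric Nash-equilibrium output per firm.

A representative firm's profit is π_i = y_i(345.4 − 2Y) − 92y_i − 3y_i², with Y = y_i + Σ_{j≠i} y_j.
First-order condition: 253.4 − 10y_i − 2Σ_{j≠i} y_j = 0.
With identical firms, set every y_j = y: then 253.4 − 10y − 4y = 0, i.e. y = 253.4/14 = 18.1.

18.1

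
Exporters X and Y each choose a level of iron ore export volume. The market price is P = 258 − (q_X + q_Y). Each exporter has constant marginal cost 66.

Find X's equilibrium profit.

4096

Exporter X's profit: π = q_X(258 − (q_X + q_Y)) − 66q_X.
∂π/∂q_X = 192 − 2q_X − q_Y = 0, so q_X = 96 − 0.5q_Y.
The game is symmetric, so in equilibrium q_Y = q_X: the reaction function gives 1.5q_X = 96, hence q_X = 64.
Price P = 258 − 128 = 130.
X's profit: (130 − 66)·64 = 4096.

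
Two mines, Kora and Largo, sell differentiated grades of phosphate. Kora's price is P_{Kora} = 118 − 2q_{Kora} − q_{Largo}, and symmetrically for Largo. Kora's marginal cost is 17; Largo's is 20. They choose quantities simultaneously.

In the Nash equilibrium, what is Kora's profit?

Mine Kora's profit: π = q_{Kora}(118 − 2q_{Kora} − q_{Largo}) − 17q_{Kora}.
∂π/∂q_{Kora} = 101 − 4q_{Kora} − q_{Largo} = 0 ⇒ q_{Kora} = 25.25 − 0.25q_{Largo}.
Similarly q_{Largo} = 24.5 − 0.25q_{Kora}.
Substituting the second reaction function into the first: q_{Kora} = 25.25 − 0.25(24.5 − 0.25q_{Kora}), which gives 0.9375q_{Kora} = 19.125 ⇒ q_{Kora} = 20.4.
Then q_{Largo} = 24.5 − 0.25·20.4 = 19.4.
P_{Kora} = 118 − 2·20.4 − 19.4 = 57.8.
Profit = (57.8 − 17)·20.4 = 832.32.

832.32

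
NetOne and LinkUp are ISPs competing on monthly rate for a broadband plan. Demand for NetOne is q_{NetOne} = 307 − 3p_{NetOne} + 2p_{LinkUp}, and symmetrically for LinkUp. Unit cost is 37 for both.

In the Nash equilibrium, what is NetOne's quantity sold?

202.5

NetOne's profit: π = (p_{NetOne} − 37)(307 − 3p_{NetOne} + 2p_{LinkUp}).
∂π/∂p_{NetOne} = 418 − 6p_{NetOne} + 2p_{LinkUp} = 0 ⇒ p_{NetOne} = 209/3 + (1/3)p_{LinkUp}.
By symmetry p_{LinkUp} = p_{NetOne}; substituting into the reaction function, (2/3)p_{NetOne} = 209/3 and p_{NetOne} = 104.5.
q_{NetOne} = 307 − 3·104.5 + 2·104.5 = 202.5.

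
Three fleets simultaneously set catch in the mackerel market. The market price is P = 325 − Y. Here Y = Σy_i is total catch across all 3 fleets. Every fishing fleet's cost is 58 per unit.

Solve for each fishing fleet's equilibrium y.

66.75

A representative fishing fleet's profit is π_i = y_i(325 − Y) − 58y_i, with Y = y_i + Σ_{j≠i} y_j.
First-order condition: 267 − 2y_i − Σ_{j≠i} y_j = 0.
Imposing symmetry (y_j = y for all j) turns Σ_{j≠i} y_j into 2y, so 267 = 4y and y = 66.75.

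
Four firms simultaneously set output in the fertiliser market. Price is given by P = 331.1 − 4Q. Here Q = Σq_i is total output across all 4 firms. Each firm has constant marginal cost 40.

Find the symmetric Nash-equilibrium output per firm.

A representative firm's profit is π_i = q_i(331.1 − 4Q) − 40q_i, with Q = q_i + Σ_{j≠i} q_j.
First-order condition: 291.1 − 8q_i − 4Σ_{j≠i} q_j = 0.
With identical firms, set every q_j = q: then 291.1 − 8q − 12q = 0, i.e. q = 291.1/20 = 14.555.

14.555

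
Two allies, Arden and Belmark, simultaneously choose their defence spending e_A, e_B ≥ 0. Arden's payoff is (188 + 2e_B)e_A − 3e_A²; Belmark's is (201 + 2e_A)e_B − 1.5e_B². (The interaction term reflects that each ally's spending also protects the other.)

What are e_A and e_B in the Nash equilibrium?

Expanding Arden's payoff: 188e_A + 2e_Be_A − 3e_A².
∂π/∂e_A = 188 + 2e_B − 6e_A = 0, so e_A = 94/3 + (1/3)e_B.
Likewise for Belmark: e_B = 67 + (2/3)e_A.
Solving the two reaction functions simultaneously: (1 − (1/3)(2/3))e_A = 94/3 + (1/3)·67, so (7/9)e_A = 161/3 and e_A = 69.
Then e_B = 67 + (2/3)·69 = 113.

69, 113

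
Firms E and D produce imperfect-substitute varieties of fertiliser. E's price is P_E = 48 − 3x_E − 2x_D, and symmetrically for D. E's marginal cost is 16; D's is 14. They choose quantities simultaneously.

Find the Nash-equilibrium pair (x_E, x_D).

3.875, 4.375

Firm E's profit: π = x_E(48 − 3x_E − 2x_D) − 16x_E.
∂π/∂x_E = 32 − 6x_E − 2x_D = 0 ⇒ x_E = 16/3 − (1/3)x_D.
Similarly x_D = 17/3 − (1/3)x_E.
Plugging x_D into E's best response: x_E = 16/3 − (1/3)(17/3 − (1/3)x_E) ⇒ (8/9)x_E = 31/9, so x_E = 3.875.
Then x_D = 17/3 − (1/3)·3.875 = 4.375.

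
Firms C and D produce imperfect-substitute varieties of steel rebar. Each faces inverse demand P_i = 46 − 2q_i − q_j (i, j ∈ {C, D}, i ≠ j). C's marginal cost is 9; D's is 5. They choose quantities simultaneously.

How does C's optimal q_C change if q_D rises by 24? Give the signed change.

-6

Firm C's profit: π = q_C(46 − 2q_C − q_D) − 9q_C.
∂π/∂q_C = 37 − 4q_C − q_D = 0 ⇒ q_C = 9.25 − 0.25q_D.
The reaction-function slope is −0.25, so a 24-unit rise in q_D moves q_C by −0.25 × 24 = −6. C's best response falls — the actions are strategic substitutes.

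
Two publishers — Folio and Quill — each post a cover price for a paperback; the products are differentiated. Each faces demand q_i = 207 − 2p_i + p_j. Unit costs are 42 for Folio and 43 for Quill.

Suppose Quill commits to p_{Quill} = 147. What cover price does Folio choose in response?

109.5

Folio's profit: π = (p_{Folio} − 42)(207 − 2p_{Folio} + p_{Quill}).
∂π/∂p_{Folio} = 291 − 4p_{Folio} + p_{Quill} = 0 ⇒ p_{Folio} = 72.75 + 0.25p_{Quill}.
At p_{Quill} = 147: p_{Folio} = 72.75 + 0.25·147 = 109.5.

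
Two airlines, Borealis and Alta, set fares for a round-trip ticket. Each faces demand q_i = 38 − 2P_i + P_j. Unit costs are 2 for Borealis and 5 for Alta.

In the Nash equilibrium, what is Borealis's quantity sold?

Borealis's profit: π = (P_{Borealis} − 2)(38 − 2P_{Borealis} + P_{Alta}).
∂π/∂P_{Borealis} = 42 − 4P_{Borealis} + P_{Alta} = 0 ⇒ P_{Borealis} = 10.5 + 0.25P_{Alta}.
Similarly P_{Alta} = 12 + 0.25P_{Borealis}.
Solving the two reaction functions simultaneously: (1 − (0.25)(0.25))P_{Borealis} = 10.5 + 0.25·12, so 0.9375P_{Borealis} = 13.5 and P_{Borealis} = 14.4.
Then P_{Alta} = 12 + 0.25·14.4 = 15.6.
q_{Borealis} = 38 − 2·14.4 + 15.6 = 24.8.

24.8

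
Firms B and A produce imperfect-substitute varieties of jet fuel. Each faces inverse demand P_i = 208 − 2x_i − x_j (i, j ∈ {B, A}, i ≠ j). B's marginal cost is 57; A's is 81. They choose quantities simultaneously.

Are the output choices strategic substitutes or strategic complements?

strategic substitutes

Firm B's profit: π = x_B(208 − 2x_B − x_A) − 57x_B.
∂π/∂x_B = 151 − 4x_B − x_A = 0 ⇒ x_B = 37.75 − 0.25x_A.
The best-response slope dx_B/dx_A = −0.25 < 0: the reaction function is downward-sloping, so the choices are strategic substitutes.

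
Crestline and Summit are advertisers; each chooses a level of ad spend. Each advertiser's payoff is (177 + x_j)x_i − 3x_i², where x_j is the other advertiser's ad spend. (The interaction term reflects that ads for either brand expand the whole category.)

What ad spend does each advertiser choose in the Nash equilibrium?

35.4

Crestline's payoff is (177 + x_S)x_C − 3x_C².
∂π/∂x_C = 177 + x_S − 6x_C = 0, so x_C = 29.5 + (1/6)x_S.
Setting x_C = x_S in the reaction function: x_C = 29.5 + (1/6)x_C, so x_C = 29.5 / (5/6) = 35.4.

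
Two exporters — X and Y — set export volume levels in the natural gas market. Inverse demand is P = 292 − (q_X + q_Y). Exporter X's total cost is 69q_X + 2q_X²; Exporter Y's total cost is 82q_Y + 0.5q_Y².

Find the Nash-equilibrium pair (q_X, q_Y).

Exporter X's profit: π = q_X(292 − (q_X + q_Y)) − 69q_X − 2q_X².
∂π/∂q_X = 223 − 6q_X − q_Y = 0, so q_X = 223/6 − (1/6)q_Y.
For Y: ∂π/∂q_Y = 210 − 3q_Y − q_X = 0 ⇒ q_Y = 70 − (1/3)q_X.
Solving the two reaction functions simultaneously: (1 − (−1/6)(−1/3))q_X = 223/6 − (1/6)·70, so (17/18)q_X = 25.5 and q_X = 27.
Then q_Y = 70 − (1/3)·27 = 61.

27, 61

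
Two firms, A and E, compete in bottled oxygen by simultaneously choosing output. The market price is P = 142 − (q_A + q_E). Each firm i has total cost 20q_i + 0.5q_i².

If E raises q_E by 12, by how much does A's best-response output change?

Firm A's profit: π = q_A(142 − (q_A + q_E)) − 20q_A − 0.5q_A².
∂π/∂q_A = 122 − 3q_A − q_E = 0, so q_A = 122/3 − (1/3)q_E.
The reaction-function slope is −1/3, so a 12-unit rise in q_E moves q_A by −1/3 × 12 = −4. A's best response falls — the actions are strategic substitutes.

-4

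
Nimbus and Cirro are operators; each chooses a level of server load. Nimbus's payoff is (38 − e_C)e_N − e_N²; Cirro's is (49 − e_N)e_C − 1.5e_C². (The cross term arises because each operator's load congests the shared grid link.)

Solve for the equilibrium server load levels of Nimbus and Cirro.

Expanding Nimbus's payoff: 38e_N − e_Ce_N − e_N².
∂π/∂e_N = 38 − e_C − 2e_N = 0, so e_N = 19 − 0.5e_C.
Likewise for Cirro: e_C = 49/3 − (1/3)e_N.
Substituting the second reaction function into the first: e_N = 19 − 0.5(49/3 − (1/3)e_N), which gives (5/6)e_N = 65/6 ⇒ e_N = 13.
Then e_C = 49/3 − (1/3)·13 = 12.

13, 12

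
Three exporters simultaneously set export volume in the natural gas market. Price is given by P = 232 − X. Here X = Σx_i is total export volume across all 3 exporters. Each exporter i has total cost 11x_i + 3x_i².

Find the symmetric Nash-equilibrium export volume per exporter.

22.1

A representative exporter's profit is π_i = x_i(232 − X) − 11x_i − 3x_i², with X = x_i + Σ_{j≠i} x_j.
First-order condition: 221 − 8x_i − Σ_{j≠i} x_j = 0.
Imposing symmetry (x_j = x for all j) turns Σ_{j≠i} x_j into 2x, so 221 = 10x and x = 22.1.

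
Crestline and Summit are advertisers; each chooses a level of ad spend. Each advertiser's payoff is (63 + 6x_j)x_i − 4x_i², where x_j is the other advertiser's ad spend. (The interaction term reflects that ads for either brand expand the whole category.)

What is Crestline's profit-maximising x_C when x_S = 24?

Crestline's payoff is (63 + 6x_S)x_C − 4x_C².
∂π/∂x_C = 63 + 6x_S − 8x_C = 0, so x_C = 7.875 + 0.75x_S.
At x_S = 24: x_C = 7.875 + 0.75·24 = 25.875.

25.875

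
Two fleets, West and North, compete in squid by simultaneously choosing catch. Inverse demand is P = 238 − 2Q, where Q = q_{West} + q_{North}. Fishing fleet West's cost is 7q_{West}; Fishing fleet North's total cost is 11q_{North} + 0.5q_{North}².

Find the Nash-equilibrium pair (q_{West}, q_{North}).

Fishing fleet West's profit: π = q_{West}(238 − 2(q_{West} + q_{North})) − 7q_{West}.
∂π/∂q_{West} = 231 − 4q_{West} − 2q_{North} = 0, so q_{West} = 57.75 − 0.5q_{North}.
For North: ∂π/∂q_{North} = 227 − 5q_{North} − 2q_{West} = 0 ⇒ q_{North} = 45.4 − 0.4q_{West}.
Substituting the second reaction function into the first: q_{West} = 57.75 − 0.5(45.4 − 0.4q_{West}), which gives 0.8q_{West} = 35.05 ⇒ q_{West} = 43.8125.
Then q_{North} = 45.4 − 0.4·43.8125 = 27.875.

43.8125, 27.875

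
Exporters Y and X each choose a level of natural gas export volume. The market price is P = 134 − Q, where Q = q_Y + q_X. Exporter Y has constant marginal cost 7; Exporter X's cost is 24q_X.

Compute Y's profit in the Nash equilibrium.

2304

Exporter Y's profit: π = q_Y(134 − (q_Y + q_X)) − 7q_Y.
∂π/∂q_Y = 127 − 2q_Y − q_X = 0, so q_Y = 63.5 − 0.5q_X.
By the same steps for X: q_X = 55 − 0.5q_Y.
Solving the two reaction functions simultaneously: (1 − (−0.5)(−0.5))q_Y = 63.5 − 0.5·55, so 0.75q_Y = 36 and q_Y = 48.
Then q_X = 55 − 0.5·48 = 31.
Price P = 134 − 79 = 55.
Y's profit: (55 − 7)·48 = 2304.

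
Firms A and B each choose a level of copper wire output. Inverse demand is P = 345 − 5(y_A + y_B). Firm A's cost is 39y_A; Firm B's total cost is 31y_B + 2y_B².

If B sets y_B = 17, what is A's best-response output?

Firm A's profit: π = y_A(345 − 5(y_A + y_B)) − 39y_A.
∂π/∂y_A = 306 − 10y_A − 5y_B = 0, so y_A = 30.6 − 0.5y_B.
At y_B = 17: y_A = 30.6 − 0.5·17 = 22.1.

22.1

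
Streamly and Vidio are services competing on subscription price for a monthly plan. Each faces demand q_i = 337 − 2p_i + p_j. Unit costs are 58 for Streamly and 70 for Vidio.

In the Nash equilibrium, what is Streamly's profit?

17898.32

Streamly's profit: π = (p_{Streamly} − 58)(337 − 2p_{Streamly} + p_{Vidio}).
∂π/∂p_{Streamly} = 453 − 4p_{Streamly} + p_{Vidio} = 0 ⇒ p_{Streamly} = 113.25 + 0.25p_{Vidio}.
Similarly p_{Vidio} = 119.25 + 0.25p_{Streamly}.
Substituting the second reaction function into the first: p_{Streamly} = 113.25 + 0.25(119.25 + 0.25p_{Streamly}), which gives 0.9375p_{Streamly} = 143.0625 ⇒ p_{Streamly} = 152.6.
Then p_{Vidio} = 119.25 + 0.25·152.6 = 157.4.
q_{Streamly} = 337 − 2·152.6 + 157.4 = 189.2.
Profit = (152.6 − 58)·189.2 = 17898.32.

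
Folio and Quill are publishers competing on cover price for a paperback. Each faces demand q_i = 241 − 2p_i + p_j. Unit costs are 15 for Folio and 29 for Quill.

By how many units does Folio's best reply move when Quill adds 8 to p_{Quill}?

Folio's profit: π = (p_{Folio} − 15)(241 − 2p_{Folio} + p_{Quill}).
∂π/∂p_{Folio} = 271 − 4p_{Folio} + p_{Quill} = 0 ⇒ p_{Folio} = 67.75 + 0.25p_{Quill}.
The reaction-function slope is 0.25, so an 8-unit rise in p_{Quill} moves p_{Folio} by 0.25 × 8 = 2. Folio's best response rises — the actions are strategic complements.

2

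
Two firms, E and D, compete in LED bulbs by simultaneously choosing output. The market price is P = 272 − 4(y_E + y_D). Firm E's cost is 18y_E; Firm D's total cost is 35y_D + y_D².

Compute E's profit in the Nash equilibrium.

Firm E's profit: π = y_E(272 − 4(y_E + y_D)) − 18y_E.
∂π/∂y_E = 254 − 8y_E − 4y_D = 0, so y_E = 31.75 − 0.5y_D.
For D: ∂π/∂y_D = 237 − 10y_D − 4y_E = 0 ⇒ y_D = 23.7 − 0.4y_E.
Plugging y_D into E's best response: y_E = 31.75 − 0.5(23.7 − 0.4y_E) ⇒ 0.8y_E = 19.9, so y_E = 24.875.
Then y_D = 23.7 − 0.4·24.875 = 13.75.
Price P = 272 − 4·38.625 = 117.5.
E's profit: (117.5 − 18)·24.875 = 2475.0625.

2475.0625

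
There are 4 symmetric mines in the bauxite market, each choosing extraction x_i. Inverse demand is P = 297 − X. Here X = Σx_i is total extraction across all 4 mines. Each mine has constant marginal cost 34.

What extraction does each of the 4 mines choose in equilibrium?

52.6

A representative mine's profit is π_i = x_i(297 − X) − 34x_i, with X = x_i + Σ_{j≠i} x_j.
First-order condition: 263 − 2x_i − Σ_{j≠i} x_j = 0.
Imposing symmetry (x_j = x for all j) turns Σ_{j≠i} x_j into 3x, so 263 = 5x and x = 52.6.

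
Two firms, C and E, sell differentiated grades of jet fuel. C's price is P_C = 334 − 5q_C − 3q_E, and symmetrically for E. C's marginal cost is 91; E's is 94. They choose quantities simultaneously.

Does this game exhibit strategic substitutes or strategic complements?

Firm C's profit: π = q_C(334 − 5q_C − 3q_E) − 91q_C.
∂π/∂q_C = 243 − 10q_C − 3q_E = 0 ⇒ q_C = 24.3 − 0.3q_E.
The best-response slope dq_C/dq_E = −0.3 < 0: the reaction function is downward-sloping, so the choices are strategic substitutes.

strategic substitutes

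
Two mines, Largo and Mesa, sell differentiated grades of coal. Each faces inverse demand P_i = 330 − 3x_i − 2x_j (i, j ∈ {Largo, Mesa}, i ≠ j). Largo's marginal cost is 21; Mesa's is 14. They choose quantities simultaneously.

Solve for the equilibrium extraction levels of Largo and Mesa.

38.1875, 39.9375

Mine Largo's profit: π = x_{Largo}(330 − 3x_{Largo} − 2x_{Mesa}) − 21x_{Largo}.
∂π/∂x_{Largo} = 309 − 6x_{Largo} − 2x_{Mesa} = 0 ⇒ x_{Largo} = 51.5 − (1/3)x_{Mesa}.
Similarly x_{Mesa} = 158/3 − (1/3)x_{Largo}.
Solving the two reaction functions simultaneously: (1 − (−1/3)(−1/3))x_{Largo} = 51.5 − (1/3)·(158/3), so (8/9)x_{Largo} = 611/18 and x_{Largo} = 38.1875.
Then x_{Mesa} = 158/3 − (1/3)·38.1875 = 39.9375.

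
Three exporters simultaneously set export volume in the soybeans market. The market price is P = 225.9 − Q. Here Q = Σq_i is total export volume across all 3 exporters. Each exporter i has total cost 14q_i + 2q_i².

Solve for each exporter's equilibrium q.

A representative exporter's profit is π_i = q_i(225.9 − Q) − 14q_i − 2q_i², with Q = q_i + Σ_{j≠i} q_j.
First-order condition: 211.9 − 6q_i − Σ_{j≠i} q_j = 0.
With identical exporters, set every q_j = q: then 211.9 − 6q − 2q = 0, i.e. q = 211.9/8 = 26.4875.

26.4875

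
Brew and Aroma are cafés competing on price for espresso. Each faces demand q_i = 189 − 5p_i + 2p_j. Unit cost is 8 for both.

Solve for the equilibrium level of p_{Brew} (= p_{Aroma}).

28.625

Brew's profit: π = (p_{Brew} − 8)(189 − 5p_{Brew} + 2p_{Aroma}).
∂π/∂p_{Brew} = 229 − 10p_{Brew} + 2p_{Aroma} = 0 ⇒ p_{Brew} = 22.9 + 0.2p_{Aroma}.
Setting p_{Brew} = p_{Aroma} in the reaction function: p_{Brew} = 22.9 + 0.2p_{Brew}, so p_{Brew} = 22.9 / 0.8 = 28.625.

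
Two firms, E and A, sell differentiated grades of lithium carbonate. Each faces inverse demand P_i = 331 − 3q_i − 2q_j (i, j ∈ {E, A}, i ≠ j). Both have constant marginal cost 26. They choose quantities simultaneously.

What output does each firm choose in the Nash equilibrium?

Firm E's profit: π = q_E(331 − 3q_E − 2q_A) − 26q_E.
∂π/∂q_E = 305 − 6q_E − 2q_A = 0 ⇒ q_E = 305/6 − (1/3)q_A.
Setting q_E = q_A in the reaction function: q_E = 305/6 − (1/3)q_E, so q_E = (305/6) / (4/3) = 38.125.

38.125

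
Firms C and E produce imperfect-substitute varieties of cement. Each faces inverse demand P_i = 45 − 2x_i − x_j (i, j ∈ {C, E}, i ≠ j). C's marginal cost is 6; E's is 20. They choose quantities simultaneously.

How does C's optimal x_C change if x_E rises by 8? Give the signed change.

-2

Firm C's profit: π = x_C(45 − 2x_C − x_E) − 6x_C.
∂π/∂x_C = 39 − 4x_C − x_E = 0 ⇒ x_C = 9.75 − 0.25x_E.
The reaction-function slope is −0.25, so an 8-unit rise in x_E moves x_C by −0.25 × 8 = −2. C's best response falls — the actions are strategic substitutes.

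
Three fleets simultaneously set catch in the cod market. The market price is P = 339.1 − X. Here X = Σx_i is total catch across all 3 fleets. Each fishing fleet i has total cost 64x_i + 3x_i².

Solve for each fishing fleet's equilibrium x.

A representative fishing fleet's profit is π_i = x_i(339.1 − X) − 64x_i − 3x_i², with X = x_i + Σ_{j≠i} x_j.
First-order condition: 275.1 − 8x_i − Σ_{j≠i} x_j = 0.
With identical fishing fleets, set every x_j = x: then 275.1 − 8x − 2x = 0, i.e. x = 275.1/10 = 27.51.

27.51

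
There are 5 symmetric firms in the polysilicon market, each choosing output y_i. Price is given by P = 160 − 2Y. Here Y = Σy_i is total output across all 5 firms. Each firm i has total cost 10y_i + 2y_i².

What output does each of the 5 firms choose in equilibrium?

A representative firm's profit is π_i = y_i(160 − 2Y) − 10y_i − 2y_i², with Y = y_i + Σ_{j≠i} y_j.
First-order condition: 150 − 8y_i − 2Σ_{j≠i} y_j = 0.
In a symmetric equilibrium every firm chooses the same y, so Σ_{j≠i} y_j = 4y. The condition becomes 150 − 16y = 0, giving y = 150/16 = 9.375.

9.375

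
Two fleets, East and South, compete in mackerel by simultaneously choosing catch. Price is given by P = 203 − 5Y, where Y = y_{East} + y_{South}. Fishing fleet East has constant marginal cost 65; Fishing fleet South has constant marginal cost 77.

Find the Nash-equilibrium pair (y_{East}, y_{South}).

Fishing fleet East's profit: π = y_{East}(203 − 5(y_{East} + y_{South})) − 65y_{East}.
∂π/∂y_{East} = 138 − 10y_{East} − 5y_{South} = 0, so y_{East} = 13.8 − 0.5y_{South}.
By the same steps for South: y_{South} = 12.6 − 0.5y_{East}.
Solving the two reaction functions simultaneously: (1 − (−0.5)(−0.5))y_{East} = 13.8 − 0.5·12.6, so 0.75y_{East} = 7.5 and y_{East} = 10.
Then y_{South} = 12.6 − 0.5·10 = 7.6.

10, 7.6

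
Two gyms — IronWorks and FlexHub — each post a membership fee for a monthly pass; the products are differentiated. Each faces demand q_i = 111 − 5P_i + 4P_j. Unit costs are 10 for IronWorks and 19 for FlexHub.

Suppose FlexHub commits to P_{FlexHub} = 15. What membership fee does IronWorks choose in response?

IronWorks's profit: π = (P_{IronWorks} − 10)(111 − 5P_{IronWorks} + 4P_{FlexHub}).
∂π/∂P_{IronWorks} = 161 − 10P_{IronWorks} + 4P_{FlexHub} = 0 ⇒ P_{IronWorks} = 16.1 + 0.4P_{FlexHub}.
At P_{FlexHub} = 15: P_{IronWorks} = 16.1 + 0.4·15 = 22.1.

22.1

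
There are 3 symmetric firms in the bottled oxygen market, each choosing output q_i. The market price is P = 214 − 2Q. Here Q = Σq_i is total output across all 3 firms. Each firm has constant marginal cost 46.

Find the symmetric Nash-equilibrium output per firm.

A representative firm's profit is π_i = q_i(214 − 2Q) − 46q_i, with Q = q_i + Σ_{j≠i} q_j.
First-order condition: 168 − 4q_i − 2Σ_{j≠i} q_j = 0.
Imposing symmetry (q_j = q for all j) turns Σ_{j≠i} q_j into 2q, so 168 = 8q and q = 21.

21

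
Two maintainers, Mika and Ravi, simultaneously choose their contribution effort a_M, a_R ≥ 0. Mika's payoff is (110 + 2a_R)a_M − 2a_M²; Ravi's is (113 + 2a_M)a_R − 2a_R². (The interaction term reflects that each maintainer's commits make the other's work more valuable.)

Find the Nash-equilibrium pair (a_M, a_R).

55.5, 56

Expanding Mika's payoff: 110a_M + 2a_Ra_M − 2a_M².
∂π/∂a_M = 110 + 2a_R − 4a_M = 0, so a_M = 27.5 + 0.5a_R.
Likewise for Ravi: a_R = 28.25 + 0.5a_M.
Substituting the second reaction function into the first: a_M = 27.5 + 0.5(28.25 + 0.5a_M), which gives 0.75a_M = 41.625 ⇒ a_M = 55.5.
Then a_R = 28.25 + 0.5·55.5 = 56.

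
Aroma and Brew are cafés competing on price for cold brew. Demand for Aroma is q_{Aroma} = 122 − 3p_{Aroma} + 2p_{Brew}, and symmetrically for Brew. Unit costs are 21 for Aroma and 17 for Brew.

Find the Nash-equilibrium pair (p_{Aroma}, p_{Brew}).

Aroma's profit: π = (p_{Aroma} − 21)(122 − 3p_{Aroma} + 2p_{Brew}).
∂π/∂p_{Aroma} = 185 − 6p_{Aroma} + 2p_{Brew} = 0 ⇒ p_{Aroma} = 185/6 + (1/3)p_{Brew}.
Similarly p_{Brew} = 173/6 + (1/3)p_{Aroma}.
Substituting the second reaction function into the first: p_{Aroma} = 185/6 + (1/3)(173/6 + (1/3)p_{Aroma}), which gives (8/9)p_{Aroma} = 364/9 ⇒ p_{Aroma} = 45.5.
Then p_{Brew} = 173/6 + (1/3)·45.5 = 44.

45.5, 44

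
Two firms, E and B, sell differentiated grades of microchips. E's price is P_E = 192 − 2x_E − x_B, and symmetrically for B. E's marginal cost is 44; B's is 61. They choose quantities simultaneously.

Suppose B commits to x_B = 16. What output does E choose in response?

33

Firm E's profit: π = x_E(192 − 2x_E − x_B) − 44x_E.
∂π/∂x_E = 148 − 4x_E − x_B = 0 ⇒ x_E = 37 − 0.25x_B.
At x_B = 16: x_E = 37 − 0.25·16 = 33.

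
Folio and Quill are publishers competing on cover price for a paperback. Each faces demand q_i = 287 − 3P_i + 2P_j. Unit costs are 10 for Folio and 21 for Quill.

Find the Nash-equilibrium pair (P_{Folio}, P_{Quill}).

Folio's profit: π = (P_{Folio} − 10)(287 − 3P_{Folio} + 2P_{Quill}).
∂π/∂P_{Folio} = 317 − 6P_{Folio} + 2P_{Quill} = 0 ⇒ P_{Folio} = 317/6 + (1/3)P_{Quill}.
Similarly P_{Quill} = 175/3 + (1/3)P_{Folio}.
Substituting the second reaction function into the first: P_{Folio} = 317/6 + (1/3)(175/3 + (1/3)P_{Folio}), which gives (8/9)P_{Folio} = 1301/18 ⇒ P_{Folio} = 81.3125.
Then P_{Quill} = 175/3 + (1/3)·81.3125 = 85.4375.

81.3125, 85.4375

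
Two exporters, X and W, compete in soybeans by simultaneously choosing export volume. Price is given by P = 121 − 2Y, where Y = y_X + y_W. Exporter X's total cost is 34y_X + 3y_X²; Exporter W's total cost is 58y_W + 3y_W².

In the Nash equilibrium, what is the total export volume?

12.5

Exporter X's profit: π = y_X(121 − 2(y_X + y_W)) − 34y_X − 3y_X².
∂π/∂y_X = 87 − 10y_X − 2y_W = 0, so y_X = 8.7 − 0.2y_W.
By the same steps for W: y_W = 6.3 − 0.2y_X.
Solving the two reaction functions simultaneously: (1 − (−0.2)(−0.2))y_X = 8.7 − 0.2·6.3, so 0.96y_X = 7.44 and y_X = 7.75.
Then y_W = 6.3 − 0.2·7.75 = 4.75.
Total export volume: 7.75 + 4.75 = 12.5.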